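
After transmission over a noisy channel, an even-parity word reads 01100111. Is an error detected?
Sum of received bits: 0+1+1+0+0+1+1+1 = 5; 5 mod 2 = 1. Result is 1 ≠ 0 → error detected.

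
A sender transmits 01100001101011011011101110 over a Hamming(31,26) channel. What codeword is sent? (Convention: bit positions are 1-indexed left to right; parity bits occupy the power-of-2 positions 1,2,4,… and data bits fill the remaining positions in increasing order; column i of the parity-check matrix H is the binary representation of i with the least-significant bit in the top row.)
Codeword c = d · G (mod 2), d = 01100001101011011011101110:
  c[0] = d·G[:,0] = (01100001101011011011101110)·(11011010101101010101010101) mod 2 = 0+1+0+0+0+0+0+0+1+0+1+0+0+1+0+1+0+0+0+1+0+0+0+1+0+0 mod 2 = 1
  c[1] = d·G[:,1] = (01100001101011011011101110)·(10110110011011001100110011) mod 2 = 0+0+1+0+0+0+0+0+0+0+1+0+1+1+0+0+1+0+0+0+1+0+0+0+1+0 mod 2 = 1
  c[2] = d·G[:,2] = (01100001101011011011101110)·(10000000000000000000000000) mod 2 = 0+0+0+0+0+0+0+0+0+0+0+0+0+0+0+0+0+0+0+0+0+0+0+0+0+0 mod 2 = 0
  c[3] = d·G[:,3] = (01100001101011011011101110)·(01110001111000111100001111) mod 2 = 0+1+1+0+0+0+0+1+1+0+1+0+0+0+0+1+1+0+0+0+0+0+1+1+1+0 mod 2 = 0
  c[4] = d·G[:,4] = (01100001101011011011101110)·(01000000000000000000000000) mod 2 = 0+1+0+0+0+0+0+0+0+0+0+0+0+0+0+0+0+0+0+0+0+0+0+0+0+0 mod 2 = 1
  c[5] = d·G[:,5] = (01100001101011011011101110)·(00100000000000000000000000) mod 2 = 0+0+1+0+0+0+0+0+0+0+0+0+0+0+0+0+0+0+0+0+0+0+0+0+0+0 mod 2 = 1
  c[6] = d·G[:,6] = (01100001101011011011101110)·(00010000000000000000000000) mod 2 = 0+0+0+0+0+0+0+0+0+0+0+0+0+0+0+0+0+0+0+0+0+0+0+0+0+0 mod 2 = 0
  c[7] = d·G[:,7] = (01100001101011011011101110)·(00001111111000000011111111) mod 2 = 0+0+0+0+0+0+0+1+1+0+1+0+0+0+0+0+0+0+1+1+1+0+1+1+1+0 mod 2 = 1
  c[8] = d·G[:,8] = (01100001101011011011101110)·(00001000000000000000000000) mod 2 = 0+0+0+0+0+0+0+0+0+0+0+0+0+0+0+0+0+0+0+0+0+0+0+0+0+0 mod 2 = 0
  c[9] = d·G[:,9] = (01100001101011011011101110)·(00000100000000000000000000) mod 2 = 0+0+0+0+0+0+0+0+0+0+0+0+0+0+0+0+0+0+0+0+0+0+0+0+0+0 mod 2 = 0
  c[10] = d·G[:,10] = (01100001101011011011101110)·(00000010000000000000000000) mod 2 = 0+0+0+0+0+0+0+0+0+0+0+0+0+0+0+0+0+0+0+0+0+0+0+0+0+0 mod 2 = 0
  c[11] = d·G[:,11] = (01100001101011011011101110)·(00000001000000000000000000) mod 2 = 0+0+0+0+0+0+0+1+0+0+0+0+0+0+0+0+0+0+0+0+0+0+0+0+0+0 mod 2 = 1
  c[12] = d·G[:,12] = (01100001101011011011101110)·(00000000100000000000000000) mod 2 = 0+0+0+0+0+0+0+0+1+0+0+0+0+0+0+0+0+0+0+0+0+0+0+0+0+0 mod 2 = 1
  c[13] = d·G[:,13] = (01100001101011011011101110)·(00000000010000000000000000) mod 2 = 0+0+0+0+0+0+0+0+0+0+0+0+0+0+0+0+0+0+0+0+0+0+0+0+0+0 mod 2 = 0
  c[14] = d·G[:,14] = (01100001101011011011101110)·(00000000001000000000000000) mod 2 = 0+0+0+0+0+0+0+0+0+0+1+0+0+0+0+0+0+0+0+0+0+0+0+0+0+0 mod 2 = 1
  c[15] = d·G[:,15] = (01100001101011011011101110)·(00000000000111111111111111) mod 2 = 0+0+0+0+0+0+0+0+0+0+0+0+1+1+0+1+1+0+1+1+1+0+1+1+1+0 mod 2 = 0
  c[16] = d·G[:,16] = (01100001101011011011101110)·(00000000000100000000000000) mod 2 = 0+0+0+0+0+0+0+0+0+0+0+0+0+0+0+0+0+0+0+0+0+0+0+0+0+0 mod 2 = 0
  c[17] = d·G[:,17] = (01100001101011011011101110)·(00000000000010000000000000) mod 2 = 0+0+0+0+0+0+0+0+0+0+0+0+1+0+0+0+0+0+0+0+0+0+0+0+0+0 mod 2 = 1
  c[18] = d·G[:,18] = (01100001101011011011101110)·(00000000000001000000000000) mod 2 = 0+0+0+0+0+0+0+0+0+0+0+0+0+1+0+0+0+0+0+0+0+0+0+0+0+0 mod 2 = 1
  c[19] = d·G[:,19] = (01100001101011011011101110)·(00000000000000100000000000) mod 2 = 0+0+0+0+0+0+0+0+0+0+0+0+0+0+0+0+0+0+0+0+0+0+0+0+0+0 mod 2 = 0
  c[20] = d·G[:,20] = (01100001101011011011101110)·(00000000000000010000000000) mod 2 = 0+0+0+0+0+0+0+0+0+0+0+0+0+0+0+1+0+0+0+0+0+0+0+0+0+0 mod 2 = 1
  c[21] = d·G[:,21] = (01100001101011011011101110)·(00000000000000001000000000) mod 2 = 0+0+0+0+0+0+0+0+0+0+0+0+0+0+0+0+1+0+0+0+0+0+0+0+0+0 mod 2 = 1
  c[22] = d·G[:,22] = (01100001101011011011101110)·(00000000000000000100000000) mod 2 = 0+0+0+0+0+0+0+0+0+0+0+0+0+0+0+0+0+0+0+0+0+0+0+0+0+0 mod 2 = 0
  c[23] = d·G[:,23] = (01100001101011011011101110)·(00000000000000000010000000) mod 2 = 0+0+0+0+0+0+0+0+0+0+0+0+0+0+0+0+0+0+1+0+0+0+0+0+0+0 mod 2 = 1
  c[24] = d·G[:,24] = (01100001101011011011101110)·(00000000000000000001000000) mod 2 = 0+0+0+0+0+0+0+0+0+0+0+0+0+0+0+0+0+0+0+1+0+0+0+0+0+0 mod 2 = 1
  c[25] = d·G[:,25] = (01100001101011011011101110)·(00000000000000000000100000) mod 2 = 0+0+0+0+0+0+0+0+0+0+0+0+0+0+0+0+0+0+0+0+1+0+0+0+0+0 mod 2 = 1
  c[26] = d·G[:,26] = (01100001101011011011101110)·(00000000000000000000010000) mod 2 = 0+0+0+0+0+0+0+0+0+0+0+0+0+0+0+0+0+0+0+0+0+0+0+0+0+0 mod 2 = 0
  c[27] = d·G[:,27] = (01100001101011011011101110)·(00000000000000000000001000) mod 2 = 0+0+0+0+0+0+0+0+0+0+0+0+0+0+0+0+0+0+0+0+0+0+1+0+0+0 mod 2 = 1
  c[28] = d·G[:,28] = (01100001101011011011101110)·(00000000000000000000000100) mod 2 = 0+0+0+0+0+0+0+0+0+0+0+0+0+0+0+0+0+0+0+0+0+0+0+1+0+0 mod 2 = 1
  c[29] = d·G[:,29] = (01100001101011011011101110)·(00000000000000000000000010) mod 2 = 0+0+0+0+0+0+0+0+0+0+0+0+0+0+0+0+0+0+0+0+0+0+0+0+1+0 mod 2 = 1
  c[30] = d·G[:,30] = (01100001101011011011101110)·(00000000000000000000000001) mod 2 = 0+0+0+0+0+0+0+0+0+0+0+0+0+0+0+0+0+0+0+0+0+0+0+0+0+0 mod 2 = 0
Codeword = 1100110100011010011011011101110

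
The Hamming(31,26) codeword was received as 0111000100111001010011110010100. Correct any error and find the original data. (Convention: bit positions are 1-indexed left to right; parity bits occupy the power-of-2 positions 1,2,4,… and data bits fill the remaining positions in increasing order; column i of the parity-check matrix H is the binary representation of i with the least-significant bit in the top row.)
Syndrome s = H · r^T (mod 2), r = 0111000100111001010011110010100:
  s[0] = (1010101010101010101010101010101)·(0111000100111001010011110010100) mod 2 = 0+0+1+0+0+0+0+0+0+0+1+0+1+0+0+0+0+0+0+0+1+0+1+0+0+0+1+0+1+0+0 mod 2 = 1
  s[1] = (0110011001100110011001100110011)·(0111000100111001010011110010100) mod 2 = 0+1+1+0+0+0+0+0+0+0+1+0+0+0+0+0+0+1+0+0+0+1+1+0+0+0+1+0+0+0+0 mod 2 = 1
  s[2] = (0001111000011110000111100001111)·(0111000100111001010011110010100) mod 2 = 0+0+0+1+0+0+0+0+0+0+0+1+1+0+0+0+0+0+0+0+1+1+1+0+0+0+0+0+1+0+0 mod 2 = 1
  s[3] = (0000000111111110000000011111111)·(0111000100111001010011110010100) mod 2 = 0+0+0+0+0+0+0+1+0+0+1+1+1+0+0+0+0+0+0+0+0+0+0+1+0+0+1+0+1+0+0 mod 2 = 1
  s[4] = (0000000000000001111111111111111)·(0111000100111001010011110010100) mod 2 = 0+0+0+0+0+0+0+0+0+0+0+0+0+0+0+1+0+1+0+0+1+1+1+1+0+0+1+0+1+0+0 mod 2 = 0
Syndrome = 11110
Column 15 of H equals this syndrome → error at bit 15 (1-indexed).
Flip bit 15: 0111000100111001010011110010100 → 0111000100111011010011110010100
Extract data bits at positions {3,5,6,7,9,10,11,12,13,14,15,17,18,19,20,21,22,23,24,25,26,27,28,29,30,31}: 10000011101010011110010100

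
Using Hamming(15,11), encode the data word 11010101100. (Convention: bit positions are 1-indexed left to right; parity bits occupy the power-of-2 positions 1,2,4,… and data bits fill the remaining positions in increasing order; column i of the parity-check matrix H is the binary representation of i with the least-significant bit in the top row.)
Codeword c = d · G (mod 2), d = 11010101100:
  c[0] = d·G[:,0] = (11010101100)·(11011010101) mod 2 = 1+1+0+1+0+0+0+0+1+0+0 mod 2 = 0
  c[1] = d·G[:,1] = (11010101100)·(10110110011) mod 2 = 1+0+0+1+0+1+0+0+0+0+0 mod 2 = 1
  c[2] = d·G[:,2] = (11010101100)·(10000000000) mod 2 = 1+0+0+0+0+0+0+0+0+0+0 mod 2 = 1
  c[3] = d·G[:,3] = (11010101100)·(01110001111) mod 2 = 0+1+0+1+0+0+0+1+1+0+0 mod 2 = 0
  c[4] = d·G[:,4] = (11010101100)·(01000000000) mod 2 = 0+1+0+0+0+0+0+0+0+0+0 mod 2 = 1
  c[5] = d·G[:,5] = (11010101100)·(00100000000) mod 2 = 0+0+0+0+0+0+0+0+0+0+0 mod 2 = 0
  c[6] = d·G[:,6] = (11010101100)·(00010000000) mod 2 = 0+0+0+1+0+0+0+0+0+0+0 mod 2 = 1
  c[7] = d·G[:,7] = (11010101100)·(00001111111) mod 2 = 0+0+0+0+0+1+0+1+1+0+0 mod 2 = 1
  c[8] = d·G[:,8] = (11010101100)·(00001000000) mod 2 = 0+0+0+0+0+0+0+0+0+0+0 mod 2 = 0
  c[9] = d·G[:,9] = (11010101100)·(00000100000) mod 2 = 0+0+0+0+0+1+0+0+0+0+0 mod 2 = 1
  c[10] = d·G[:,10] = (11010101100)·(00000010000) mod 2 = 0+0+0+0+0+0+0+0+0+0+0 mod 2 = 0
  c[11] = d·G[:,11] = (11010101100)·(00000001000) mod 2 = 0+0+0+0+0+0+0+1+0+0+0 mod 2 = 1
  c[12] = d·G[:,12] = (11010101100)·(00000000100) mod 2 = 0+0+0+0+0+0+0+0+1+0+0 mod 2 = 1
  c[13] = d·G[:,13] = (11010101100)·(00000000010) mod 2 = 0+0+0+0+0+0+0+0+0+0+0 mod 2 = 0
  c[14] = d·G[:,14] = (11010101100)·(00000000001) mod 2 = 0+0+0+0+0+0+0+0+0+0+0 mod 2 = 0
Codeword = 011010110101100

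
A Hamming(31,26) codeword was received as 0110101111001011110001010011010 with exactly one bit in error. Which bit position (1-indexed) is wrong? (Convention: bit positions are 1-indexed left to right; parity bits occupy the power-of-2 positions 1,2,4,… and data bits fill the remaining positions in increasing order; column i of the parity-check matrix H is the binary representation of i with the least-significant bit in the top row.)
Syndrome s = H · r^T (mod 2), r = 0110101111001011110001010011010:
  s[0] = (1010101010101010101010101010101)·(0110101111001011110001010011010) mod 2 = 0+0+1+0+1+0+1+0+1+0+0+0+1+0+1+0+1+0+0+0+0+0+0+0+0+0+1+0+0+0+0 mod 2 = 0
  s[1] = (0110011001100110011001100110011)·(0110101111001011110001010011010) mod 2 = 0+1+1+0+0+0+1+0+0+1+0+0+0+0+1+0+0+1+0+0+0+1+0+0+0+0+1+0+0+1+0 mod 2 = 1
  s[2] = (0001111000011110000111100001111)·(0110101111001011110001010011010) mod 2 = 0+0+0+0+1+0+1+0+0+0+0+0+1+0+1+0+0+0+0+0+0+1+0+0+0+0+0+1+0+1+0 mod 2 = 1
  s[3] = (0000000111111110000000011111111)·(0110101111001011110001010011010) mod 2 = 0+0+0+0+0+0+0+1+1+1+0+0+1+0+1+0+0+0+0+0+0+0+0+1+0+0+1+1+0+1+0 mod 2 = 1
  s[4] = (0000000000000001111111111111111)·(0110101111001011110001010011010) mod 2 = 0+0+0+0+0+0+0+0+0+0+0+0+0+0+0+1+1+1+0+0+0+1+0+1+0+0+1+1+0+1+0 mod 2 = 0
Syndrome = 01110
Column i of H is the binary representation of i, so the syndrome is the binary index of the flipped bit.
Read s = 01110 with s[0] as LSB: 0·2^0 + 1·2^1 + 1·2^2 + 1·2^3 + 0·2^4 = 14.
Error is at bit position 14.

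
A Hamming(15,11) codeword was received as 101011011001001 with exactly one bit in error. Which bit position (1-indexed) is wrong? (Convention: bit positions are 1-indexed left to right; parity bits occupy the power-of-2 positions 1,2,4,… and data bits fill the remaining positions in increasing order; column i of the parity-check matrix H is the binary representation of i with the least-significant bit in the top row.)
Syndrome s = H · r^T (mod 2), r = 101011011001001:
  s[0] = (101010101010101)·(101011011001001) mod 2 = 1+0+1+0+1+0+0+0+1+0+0+0+0+0+1 mod 2 = 1
  s[1] = (011001100110011)·(101011011001001) mod 2 = 0+0+1+0+0+1+0+0+0+0+0+0+0+0+1 mod 2 = 1
  s[2] = (000111100001111)·(101011011001001) mod 2 = 0+0+0+0+1+1+0+0+0+0+0+1+0+0+1 mod 2 = 0
  s[3] = (000000011111111)·(101011011001001) mod 2 = 0+0+0+0+0+0+0+1+1+0+0+1+0+0+1 mod 2 = 0
Syndrome = 1100
Column i of H is the binary representation of i, so the syndrome is the binary index of the flipped bit.
Read s = 1100 with s[0] as LSB: 1·2^0 + 1·2^1 + 0·2^2 + 0·2^3 = 3.
Error is at bit position 3.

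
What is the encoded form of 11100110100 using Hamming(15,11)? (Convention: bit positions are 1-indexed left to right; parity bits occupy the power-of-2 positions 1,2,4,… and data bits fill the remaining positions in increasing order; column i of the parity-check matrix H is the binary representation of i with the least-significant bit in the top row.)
Codeword c = d · G (mod 2), d = 11100110100:
  c[0] = d·G[:,0] = (11100110100)·(11011010101) mod 2 = 1+1+0+0+0+0+1+0+1+0+0 mod 2 = 0
  c[1] = d·G[:,1] = (11100110100)·(10110110011) mod 2 = 1+0+1+0+0+1+1+0+0+0+0 mod 2 = 0
  c[2] = d·G[:,2] = (11100110100)·(10000000000) mod 2 = 1+0+0+0+0+0+0+0+0+0+0 mod 2 = 1
  c[3] = d·G[:,3] = (11100110100)·(01110001111) mod 2 = 0+1+1+0+0+0+0+0+1+0+0 mod 2 = 1
  c[4] = d·G[:,4] = (11100110100)·(01000000000) mod 2 = 0+1+0+0+0+0+0+0+0+0+0 mod 2 = 1
  c[5] = d·G[:,5] = (11100110100)·(00100000000) mod 2 = 0+0+1+0+0+0+0+0+0+0+0 mod 2 = 1
  c[6] = d·G[:,6] = (11100110100)·(00010000000) mod 2 = 0+0+0+0+0+0+0+0+0+0+0 mod 2 = 0
  c[7] = d·G[:,7] = (11100110100)·(00001111111) mod 2 = 0+0+0+0+0+1+1+0+1+0+0 mod 2 = 1
  c[8] = d·G[:,8] = (11100110100)·(00001000000) mod 2 = 0+0+0+0+0+0+0+0+0+0+0 mod 2 = 0
  c[9] = d·G[:,9] = (11100110100)·(00000100000) mod 2 = 0+0+0+0+0+1+0+0+0+0+0 mod 2 = 1
  c[10] = d·G[:,10] = (11100110100)·(00000010000) mod 2 = 0+0+0+0+0+0+1+0+0+0+0 mod 2 = 1
  c[11] = d·G[:,11] = (11100110100)·(00000001000) mod 2 = 0+0+0+0+0+0+0+0+0+0+0 mod 2 = 0
  c[12] = d·G[:,12] = (11100110100)·(00000000100) mod 2 = 0+0+0+0+0+0+0+0+1+0+0 mod 2 = 1
  c[13] = d·G[:,13] = (11100110100)·(00000000010) mod 2 = 0+0+0+0+0+0+0+0+0+0+0 mod 2 = 0
  c[14] = d·G[:,14] = (11100110100)·(00000000001) mod 2 = 0+0+0+0+0+0+0+0+0+0+0 mod 2 = 0
Codeword = 001111010110100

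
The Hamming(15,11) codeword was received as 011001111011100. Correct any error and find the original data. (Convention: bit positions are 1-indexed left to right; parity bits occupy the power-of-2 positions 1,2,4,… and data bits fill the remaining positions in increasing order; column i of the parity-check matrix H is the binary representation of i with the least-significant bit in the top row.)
Syndrome s = H · r^T (mod 2), r = 011001111011100:
  s[0] = (101010101010101)·(011001111011100) mod 2 = 0+0+1+0+0+0+1+0+1+0+1+0+1+0+0 mod 2 = 1
  s[1] = (011001100110011)·(011001111011100) mod 2 = 0+1+1+0+0+1+1+0+0+0+1+0+0+0+0 mod 2 = 1
  s[2] = (000111100001111)·(011001111011100) mod 2 = 0+0+0+0+0+1+1+0+0+0+0+1+1+0+0 mod 2 = 0
  s[3] = (000000011111111)·(011001111011100) mod 2 = 0+0+0+0+0+0+0+1+1+0+1+1+1+0+0 mod 2 = 1
Syndrome = 1101
Column 11 of H equals this syndrome → error at bit 11 (1-indexed).
Flip bit 11: 011001111011100 → 011001111001100
Extract data bits at positions {3,5,6,7,9,10,11,12,13,14,15}: 10111001100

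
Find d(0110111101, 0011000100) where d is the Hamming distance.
XOR = 0101111001, count of 1s = 6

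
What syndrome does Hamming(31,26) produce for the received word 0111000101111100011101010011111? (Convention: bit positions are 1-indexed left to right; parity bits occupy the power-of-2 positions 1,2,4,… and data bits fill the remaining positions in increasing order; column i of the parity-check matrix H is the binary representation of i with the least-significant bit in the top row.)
Syndrome s = H · r^T (mod 2), r = 0111000101111100011101010011111:
  s[0] = (1010101010101010101010101010101)·(0111000101111100011101010011111) mod 2 = 0+0+1+0+0+0+0+0+0+0+1+0+1+0+0+0+0+0+1+0+0+0+0+0+0+0+1+0+1+0+1 mod 2 = 1
  s[1] = (0110011001100110011001100110011)·(0111000101111100011101010011111) mod 2 = 0+1+1+0+0+0+0+0+0+1+1+0+0+1+0+0+0+1+1+0+0+1+0+0+0+0+1+0+0+1+1 mod 2 = 1
  s[2] = (0001111000011110000111100001111)·(0111000101111100011101010011111) mod 2 = 0+0+0+1+0+0+0+0+0+0+0+1+1+1+0+0+0+0+0+1+0+1+0+0+0+0+0+1+1+1+1 mod 2 = 0
  s[3] = (0000000111111110000000011111111)·(0111000101111100011101010011111) mod 2 = 0+0+0+0+0+0+0+1+0+1+1+1+1+1+0+0+0+0+0+0+0+0+0+1+0+0+1+1+1+1+1 mod 2 = 0
  s[4] = (0000000000000001111111111111111)·(0111000101111100011101010011111) mod 2 = 0+0+0+0+0+0+0+0+0+0+0+0+0+0+0+0+0+1+1+1+0+1+0+1+0+0+1+1+1+1+1 mod 2 = 0
Syndrome = 11000
Non-zero syndrome: error at position 3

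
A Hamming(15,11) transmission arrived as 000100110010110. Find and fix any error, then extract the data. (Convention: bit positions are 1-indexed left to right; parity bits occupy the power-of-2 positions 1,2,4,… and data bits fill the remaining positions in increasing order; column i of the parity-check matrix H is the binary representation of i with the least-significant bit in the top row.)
Syndrome s = H · r^T (mod 2), r = 000100110010110:
  s[0] = (101010101010101)·(000100110010110) mod 2 = 0+0+0+0+0+0+1+0+0+0+1+0+1+0+0 mod 2 = 1
  s[1] = (011001100110011)·(000100110010110) mod 2 = 0+0+0+0+0+0+1+0+0+0+1+0+0+1+0 mod 2 = 1
  s[2] = (000111100001111)·(000100110010110) mod 2 = 0+0+0+1+0+0+1+0+0+0+0+0+1+1+0 mod 2 = 0
  s[3] = (000000011111111)·(000100110010110) mod 2 = 0+0+0+0+0+0+0+1+0+0+1+0+1+1+0 mod 2 = 0
Syndrome = 1100
Column 3 of H equals this syndrome → error at bit 3 (1-indexed).
Flip bit 3: 000100110010110 → 001100110010110
Extract data bits at positions {3,5,6,7,9,10,11,12,13,14,15}: 10010010110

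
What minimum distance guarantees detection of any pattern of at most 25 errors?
Detecting e errors requires d_min ≥ e + 1 = 25 + 1 = 26.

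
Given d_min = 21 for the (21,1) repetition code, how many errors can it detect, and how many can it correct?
Detection only: up to d_min − 1 = 20 errors.
Correction: up to ⌊(d_min − 1)/2⌋ = ⌊20/2⌋ = 10 errors.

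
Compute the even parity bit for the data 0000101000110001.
Sum of data bits: 0+0+0+0+1+0+1+0+0+0+1+1+0+0+0+1 = 5.
5 mod 2 = 1, so parity bit = 1.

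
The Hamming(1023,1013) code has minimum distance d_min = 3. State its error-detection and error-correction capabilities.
Detection only: up to d_min − 1 = 2 errors.
Correction: up to ⌊(d_min − 1)/2⌋ = ⌊2/2⌋ = 1 errors.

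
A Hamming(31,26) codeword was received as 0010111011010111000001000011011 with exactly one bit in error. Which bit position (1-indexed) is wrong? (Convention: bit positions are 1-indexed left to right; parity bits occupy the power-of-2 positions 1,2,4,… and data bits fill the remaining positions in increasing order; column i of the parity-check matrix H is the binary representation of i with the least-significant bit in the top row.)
Syndrome s = H · r^T (mod 2), r = 0010111011010111000001000011011:
  s[0] = (1010101010101010101010101010101)·(0010111011010111000001000011011) mod 2 = 0+0+1+0+1+0+1+0+1+0+0+0+0+0+1+0+0+0+0+0+0+0+0+0+0+0+1+0+0+0+1 mod 2 = 1
  s[1] = (0110011001100110011001100110011)·(0010111011010111000001000011011) mod 2 = 0+0+1+0+0+1+1+0+0+1+0+0+0+1+1+0+0+0+0+0+0+1+0+0+0+0+1+0+0+1+1 mod 2 = 0
  s[2] = (0001111000011110000111100001111)·(0010111011010111000001000011011) mod 2 = 0+0+0+0+1+1+1+0+0+0+0+1+0+1+1+0+0+0+0+0+0+1+0+0+0+0+0+1+0+1+1 mod 2 = 0
  s[3] = (0000000111111110000000011111111)·(0010111011010111000001000011011) mod 2 = 0+0+0+0+0+0+0+0+1+1+0+1+0+1+1+0+0+0+0+0+0+0+0+0+0+0+1+1+0+1+1 mod 2 = 1
  s[4] = (0000000000000001111111111111111)·(0010111011010111000001000011011) mod 2 = 0+0+0+0+0+0+0+0+0+0+0+0+0+0+0+1+0+0+0+0+0+1+0+0+0+0+1+1+0+1+1 mod 2 = 0
Syndrome = 10010
Column i of H is the binary representation of i, so the syndrome is the binary index of the flipped bit.
Read s = 10010 with s[0] as LSB: 1·2^0 + 0·2^1 + 0·2^2 + 1·2^3 + 0·2^4 = 9.
Error is at bit position 9.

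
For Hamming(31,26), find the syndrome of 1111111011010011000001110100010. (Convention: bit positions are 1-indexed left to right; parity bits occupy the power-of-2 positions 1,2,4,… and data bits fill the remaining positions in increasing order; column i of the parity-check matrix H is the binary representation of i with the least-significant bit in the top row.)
Syndrome s = H · r^T (mod 2), r = 1111111011010011000001110100010:
  s[0] = (1010101010101010101010101010101)·(1111111011010011000001110100010) mod 2 = 1+0+1+0+1+0+1+0+1+0+0+0+0+0+1+0+0+0+0+0+0+0+1+0+0+0+0+0+0+0+0 mod 2 = 1
  s[1] = (0110011001100110011001100110011)·(1111111011010011000001110100010) mod 2 = 0+1+1+0+0+1+1+0+0+1+0+0+0+0+1+0+0+0+0+0+0+1+1+0+0+1+0+0+0+1+0 mod 2 = 0
  s[2] = (0001111000011110000111100001111)·(1111111011010011000001110100010) mod 2 = 0+0+0+1+1+1+1+0+0+0+0+1+0+0+1+0+0+0+0+0+0+1+1+0+0+0+0+0+0+1+0 mod 2 = 1
  s[3] = (0000000111111110000000011111111)·(1111111011010011000001110100010) mod 2 = 0+0+0+0+0+0+0+0+1+1+0+1+0+0+1+0+0+0+0+0+0+0+0+1+0+1+0+0+0+1+0 mod 2 = 1
  s[4] = (0000000000000001111111111111111)·(1111111011010011000001110100010) mod 2 = 0+0+0+0+0+0+0+0+0+0+0+0+0+0+0+1+0+0+0+0+0+1+1+1+0+1+0+0+0+1+0 mod 2 = 0
Syndrome = 10110
Non-zero syndrome: error at position 13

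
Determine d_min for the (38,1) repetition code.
d_min = 38 (the only two codewords are 0…0 and 1…1, differing in all 38 positions).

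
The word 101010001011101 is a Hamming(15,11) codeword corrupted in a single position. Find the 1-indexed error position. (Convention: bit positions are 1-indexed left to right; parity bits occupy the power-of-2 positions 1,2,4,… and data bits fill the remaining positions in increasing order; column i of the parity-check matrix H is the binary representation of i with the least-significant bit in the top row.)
Syndrome s = H · r^T (mod 2), r = 101010001011101:
  s[0] = (101010101010101)·(101010001011101) mod 2 = 1+0+1+0+1+0+0+0+1+0+1+0+1+0+1 mod 2 = 1
  s[1] = (011001100110011)·(101010001011101) mod 2 = 0+0+1+0+0+0+0+0+0+0+1+0+0+0+1 mod 2 = 1
  s[2] = (000111100001111)·(101010001011101) mod 2 = 0+0+0+0+1+0+0+0+0+0+0+1+1+0+1 mod 2 = 0
  s[3] = (000000011111111)·(101010001011101) mod 2 = 0+0+0+0+0+0+0+0+1+0+1+1+1+0+1 mod 2 = 1
Syndrome = 1101
Column i of H is the binary representation of i, so the syndrome is the binary index of the flipped bit.
Read s = 1101 with s[0] as LSB: 1·2^0 + 1·2^1 + 0·2^2 + 1·2^3 = 11.
Error is at bit position 11.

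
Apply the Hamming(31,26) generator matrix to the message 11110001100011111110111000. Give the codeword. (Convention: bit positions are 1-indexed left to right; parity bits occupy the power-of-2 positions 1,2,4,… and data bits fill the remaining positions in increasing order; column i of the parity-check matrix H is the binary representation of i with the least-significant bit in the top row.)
Codeword c = d · G (mod 2), d = 11110001100011111110111000:
  c[0] = d·G[:,0] = (11110001100011111110111000)·(11011010101101010101010101) mod 2 = 1+1+0+1+0+0+0+0+1+0+0+0+0+1+0+1+0+1+0+0+0+1+0+0+0+0 mod 2 = 0
  c[1] = d·G[:,1] = (11110001100011111110111000)·(10110110011011001100110011) mod 2 = 1+0+1+1+0+0+0+0+0+0+0+0+1+1+0+0+1+1+0+0+1+1+0+0+0+0 mod 2 = 1
  c[2] = d·G[:,2] = (11110001100011111110111000)·(10000000000000000000000000) mod 2 = 1+0+0+0+0+0+0+0+0+0+0+0+0+0+0+0+0+0+0+0+0+0+0+0+0+0 mod 2 = 1
  c[3] = d·G[:,3] = (11110001100011111110111000)·(01110001111000111100001111) mod 2 = 0+1+1+1+0+0+0+1+1+0+0+0+0+0+1+1+1+1+0+0+0+0+1+0+0+0 mod 2 = 0
  c[4] = d·G[:,4] = (11110001100011111110111000)·(01000000000000000000000000) mod 2 = 0+1+0+0+0+0+0+0+0+0+0+0+0+0+0+0+0+0+0+0+0+0+0+0+0+0 mod 2 = 1
  c[5] = d·G[:,5] = (11110001100011111110111000)·(00100000000000000000000000) mod 2 = 0+0+1+0+0+0+0+0+0+0+0+0+0+0+0+0+0+0+0+0+0+0+0+0+0+0 mod 2 = 1
  c[6] = d·G[:,6] = (11110001100011111110111000)·(00010000000000000000000000) mod 2 = 0+0+0+1+0+0+0+0+0+0+0+0+0+0+0+0+0+0+0+0+0+0+0+0+0+0 mod 2 = 1
  c[7] = d·G[:,7] = (11110001100011111110111000)·(00001111111000000011111111) mod 2 = 0+0+0+0+0+0+0+1+1+0+0+0+0+0+0+0+0+0+1+0+1+1+1+0+0+0 mod 2 = 0
  c[8] = d·G[:,8] = (11110001100011111110111000)·(00001000000000000000000000) mod 2 = 0+0+0+0+0+0+0+0+0+0+0+0+0+0+0+0+0+0+0+0+0+0+0+0+0+0 mod 2 = 0
  c[9] = d·G[:,9] = (11110001100011111110111000)·(00000100000000000000000000) mod 2 = 0+0+0+0+0+0+0+0+0+0+0+0+0+0+0+0+0+0+0+0+0+0+0+0+0+0 mod 2 = 0
  c[10] = d·G[:,10] = (11110001100011111110111000)·(00000010000000000000000000) mod 2 = 0+0+0+0+0+0+0+0+0+0+0+0+0+0+0+0+0+0+0+0+0+0+0+0+0+0 mod 2 = 0
  c[11] = d·G[:,11] = (11110001100011111110111000)·(00000001000000000000000000) mod 2 = 0+0+0+0+0+0+0+1+0+0+0+0+0+0+0+0+0+0+0+0+0+0+0+0+0+0 mod 2 = 1
  c[12] = d·G[:,12] = (11110001100011111110111000)·(00000000100000000000000000) mod 2 = 0+0+0+0+0+0+0+0+1+0+0+0+0+0+0+0+0+0+0+0+0+0+0+0+0+0 mod 2 = 1
  c[13] = d·G[:,13] = (11110001100011111110111000)·(00000000010000000000000000) mod 2 = 0+0+0+0+0+0+0+0+0+0+0+0+0+0+0+0+0+0+0+0+0+0+0+0+0+0 mod 2 = 0
  c[14] = d·G[:,14] = (11110001100011111110111000)·(00000000001000000000000000) mod 2 = 0+0+0+0+0+0+0+0+0+0+0+0+0+0+0+0+0+0+0+0+0+0+0+0+0+0 mod 2 = 0
  c[15] = d·G[:,15] = (11110001100011111110111000)·(00000000000111111111111111) mod 2 = 0+0+0+0+0+0+0+0+0+0+0+0+1+1+1+1+1+1+1+0+1+1+1+0+0+0 mod 2 = 0
  c[16] = d·G[:,16] = (11110001100011111110111000)·(00000000000100000000000000) mod 2 = 0+0+0+0+0+0+0+0+0+0+0+0+0+0+0+0+0+0+0+0+0+0+0+0+0+0 mod 2 = 0
  c[17] = d·G[:,17] = (11110001100011111110111000)·(00000000000010000000000000) mod 2 = 0+0+0+0+0+0+0+0+0+0+0+0+1+0+0+0+0+0+0+0+0+0+0+0+0+0 mod 2 = 1
  c[18] = d·G[:,18] = (11110001100011111110111000)·(00000000000001000000000000) mod 2 = 0+0+0+0+0+0+0+0+0+0+0+0+0+1+0+0+0+0+0+0+0+0+0+0+0+0 mod 2 = 1
  c[19] = d·G[:,19] = (11110001100011111110111000)·(00000000000000100000000000) mod 2 = 0+0+0+0+0+0+0+0+0+0+0+0+0+0+1+0+0+0+0+0+0+0+0+0+0+0 mod 2 = 1
  c[20] = d·G[:,20] = (11110001100011111110111000)·(00000000000000010000000000) mod 2 = 0+0+0+0+0+0+0+0+0+0+0+0+0+0+0+1+0+0+0+0+0+0+0+0+0+0 mod 2 = 1
  c[21] = d·G[:,21] = (11110001100011111110111000)·(00000000000000001000000000) mod 2 = 0+0+0+0+0+0+0+0+0+0+0+0+0+0+0+0+1+0+0+0+0+0+0+0+0+0 mod 2 = 1
  c[22] = d·G[:,22] = (11110001100011111110111000)·(00000000000000000100000000) mod 2 = 0+0+0+0+0+0+0+0+0+0+0+0+0+0+0+0+0+1+0+0+0+0+0+0+0+0 mod 2 = 1
  c[23] = d·G[:,23] = (11110001100011111110111000)·(00000000000000000010000000) mod 2 = 0+0+0+0+0+0+0+0+0+0+0+0+0+0+0+0+0+0+1+0+0+0+0+0+0+0 mod 2 = 1
  c[24] = d·G[:,24] = (11110001100011111110111000)·(00000000000000000001000000) mod 2 = 0+0+0+0+0+0+0+0+0+0+0+0+0+0+0+0+0+0+0+0+0+0+0+0+0+0 mod 2 = 0
  c[25] = d·G[:,25] = (11110001100011111110111000)·(00000000000000000000100000) mod 2 = 0+0+0+0+0+0+0+0+0+0+0+0+0+0+0+0+0+0+0+0+1+0+0+0+0+0 mod 2 = 1
  c[26] = d·G[:,26] = (11110001100011111110111000)·(00000000000000000000010000) mod 2 = 0+0+0+0+0+0+0+0+0+0+0+0+0+0+0+0+0+0+0+0+0+1+0+0+0+0 mod 2 = 1
  c[27] = d·G[:,27] = (11110001100011111110111000)·(00000000000000000000001000) mod 2 = 0+0+0+0+0+0+0+0+0+0+0+0+0+0+0+0+0+0+0+0+0+0+1+0+0+0 mod 2 = 1
  c[28] = d·G[:,28] = (11110001100011111110111000)·(00000000000000000000000100) mod 2 = 0+0+0+0+0+0+0+0+0+0+0+0+0+0+0+0+0+0+0+0+0+0+0+0+0+0 mod 2 = 0
  c[29] = d·G[:,29] = (11110001100011111110111000)·(00000000000000000000000010) mod 2 = 0+0+0+0+0+0+0+0+0+0+0+0+0+0+0+0+0+0+0+0+0+0+0+0+0+0 mod 2 = 0
  c[30] = d·G[:,30] = (11110001100011111110111000)·(00000000000000000000000001) mod 2 = 0+0+0+0+0+0+0+0+0+0+0+0+0+0+0+0+0+0+0+0+0+0+0+0+0+0 mod 2 = 0
Codeword = 0110111000011000011111110111000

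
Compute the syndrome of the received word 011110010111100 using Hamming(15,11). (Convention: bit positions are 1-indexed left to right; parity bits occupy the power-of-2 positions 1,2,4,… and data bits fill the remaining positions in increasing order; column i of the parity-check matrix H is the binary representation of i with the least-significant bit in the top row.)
Syndrome s = H · r^T (mod 2), r = 011110010111100:
  s[0] = (101010101010101)·(011110010111100) mod 2 = 0+0+1+0+1+0+0+0+0+0+1+0+1+0+0 mod 2 = 0
  s[1] = (011001100110011)·(011110010111100) mod 2 = 0+1+1+0+0+0+0+0+0+1+1+0+0+0+0 mod 2 = 0
  s[2] = (000111100001111)·(011110010111100) mod 2 = 0+0+0+1+1+0+0+0+0+0+0+1+1+0+0 mod 2 = 0
  s[3] = (000000011111111)·(011110010111100) mod 2 = 0+0+0+0+0+0+0+1+0+1+1+1+1+0+0 mod 2 = 1
Syndrome = 0001
Non-zero syndrome: error at position 8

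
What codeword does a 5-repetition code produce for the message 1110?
Repeat each bit 5× and concatenate:
1→11111  1→11111  1→11111  0→00000
Codeword = 11111111111111100000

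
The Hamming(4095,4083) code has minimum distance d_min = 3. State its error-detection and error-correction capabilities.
Detection only: up to d_min − 1 = 2 errors.
Correction: up to ⌊(d_min − 1)/2⌋ = ⌊2/2⌋ = 1 errors.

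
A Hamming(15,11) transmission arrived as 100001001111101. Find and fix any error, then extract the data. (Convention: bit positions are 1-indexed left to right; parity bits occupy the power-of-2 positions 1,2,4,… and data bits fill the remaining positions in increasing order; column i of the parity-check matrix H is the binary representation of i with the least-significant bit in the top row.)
Syndrome s = H · r^T (mod 2), r = 100001001111101:
  s[0] = (101010101010101)·(100001001111101) mod 2 = 1+0+0+0+0+0+0+0+1+0+1+0+1+0+1 mod 2 = 1
  s[1] = (011001100110011)·(100001001111101) mod 2 = 0+0+0+0+0+1+0+0+0+1+1+0+0+0+1 mod 2 = 0
  s[2] = (000111100001111)·(100001001111101) mod 2 = 0+0+0+0+0+1+0+0+0+0+0+1+1+0+1 mod 2 = 0
  s[3] = (000000011111111)·(100001001111101) mod 2 = 0+0+0+0+0+0+0+0+1+1+1+1+1+0+1 mod 2 = 0
Syndrome = 1000
Column 1 of H equals this syndrome → error at bit 1 (1-indexed).
Flip bit 1: 100001001111101 → 000001001111101
Extract data bits at positions {3,5,6,7,9,10,11,12,13,14,15}: 00101111101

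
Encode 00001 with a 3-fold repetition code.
Repeat each bit 3× and concatenate:
0→000  0→000  0→000  0→000  1→111
Codeword = 000000000000111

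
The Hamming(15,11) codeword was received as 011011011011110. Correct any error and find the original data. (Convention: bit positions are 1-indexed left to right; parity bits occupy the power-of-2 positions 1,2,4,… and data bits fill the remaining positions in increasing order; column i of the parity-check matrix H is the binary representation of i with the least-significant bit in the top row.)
Syndrome s = H · r^T (mod 2), r = 011011011011110:
  s[0] = (101010101010101)·(011011011011110) mod 2 = 0+0+1+0+1+0+0+0+1+0+1+0+1+0+0 mod 2 = 1
  s[1] = (011001100110011)·(011011011011110) mod 2 = 0+1+1+0+0+1+0+0+0+0+1+0+0+1+0 mod 2 = 1
  s[2] = (000111100001111)·(011011011011110) mod 2 = 0+0+0+0+1+1+0+0+0+0+0+1+1+1+0 mod 2 = 1
  s[3] = (000000011111111)·(011011011011110) mod 2 = 0+0+0+0+0+0+0+1+1+0+1+1+1+1+0 mod 2 = 0
Syndrome = 1110
Column 7 of H equals this syndrome → error at bit 7 (1-indexed).
Flip bit 7: 011011011011110 → 011011111011110
Extract data bits at positions {3,5,6,7,9,10,11,12,13,14,15}: 11111011110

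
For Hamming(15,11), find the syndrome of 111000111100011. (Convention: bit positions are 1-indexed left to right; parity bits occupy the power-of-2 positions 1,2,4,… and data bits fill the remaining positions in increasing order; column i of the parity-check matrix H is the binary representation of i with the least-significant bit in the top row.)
Syndrome s = H · r^T (mod 2), r = 111000111100011:
  s[0] = (101010101010101)·(111000111100011) mod 2 = 1+0+1+0+0+0+1+0+1+0+0+0+0+0+1 mod 2 = 1
  s[1] = (011001100110011)·(111000111100011) mod 2 = 0+1+1+0+0+0+1+0+0+1+0+0+0+1+1 mod 2 = 0
  s[2] = (000111100001111)·(111000111100011) mod 2 = 0+0+0+0+0+0+1+0+0+0+0+0+0+1+1 mod 2 = 1
  s[3] = (000000011111111)·(111000111100011) mod 2 = 0+0+0+0+0+0+0+1+1+1+0+0+0+1+1 mod 2 = 1
Syndrome = 1011
Non-zero syndrome: error at position 13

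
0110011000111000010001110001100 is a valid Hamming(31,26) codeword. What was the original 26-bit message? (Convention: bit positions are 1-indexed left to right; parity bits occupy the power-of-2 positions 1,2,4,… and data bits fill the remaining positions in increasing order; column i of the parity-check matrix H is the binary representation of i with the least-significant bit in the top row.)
Parity bits occupy power-of-2 positions; data bits are at positions {3,5,6,7,9,10,11,12,13,14,15,17,18,19,20,21,22,23,24,25,26,27,28,29,30,31} (1-indexed).
Extract: c[3]=1 c[5]=0 c[6]=1 c[7]=1 c[9]=0 c[10]=0 c[11]=1 c[12]=1 c[13]=1 c[14]=0 c[15]=0 c[17]=0 c[18]=1 c[19]=0 c[20]=0 c[21]=0 c[22]=1 c[23]=1 c[24]=1 c[25]=0 c[26]=0 c[27]=0 c[28]=1 c[29]=1 c[30]=0 c[31]=0
Data = 10110011100010001110001100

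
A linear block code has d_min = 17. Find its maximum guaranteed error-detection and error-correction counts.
(a) Detection requires d_min ≥ e+1, so e ≤ d_min − 1 = 16.
(b) Correction requires d_min ≥ 2t+1, so t ≤ ⌊(d_min − 1)/2⌋ = ⌊16/2⌋ = 8.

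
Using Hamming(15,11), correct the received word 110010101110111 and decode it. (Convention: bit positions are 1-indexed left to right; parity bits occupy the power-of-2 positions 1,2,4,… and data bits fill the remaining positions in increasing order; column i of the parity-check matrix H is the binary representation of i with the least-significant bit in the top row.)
Syndrome s = H · r^T (mod 2), r = 110010101110111:
  s[0] = (101010101010101)·(110010101110111) mod 2 = 1+0+0+0+1+0+1+0+1+0+1+0+1+0+1 mod 2 = 1
  s[1] = (011001100110011)·(110010101110111) mod 2 = 0+1+0+0+0+0+1+0+0+1+1+0+0+1+1 mod 2 = 0
  s[2] = (000111100001111)·(110010101110111) mod 2 = 0+0+0+0+1+0+1+0+0+0+0+0+1+1+1 mod 2 = 1
  s[3] = (000000011111111)·(110010101110111) mod 2 = 0+0+0+0+0+0+0+0+1+1+1+0+1+1+1 mod 2 = 0
Syndrome = 1010
Column 5 of H equals this syndrome → error at bit 5 (1-indexed).
Flip bit 5: 110010101110111 → 110000101110111
Extract data bits at positions {3,5,6,7,9,10,11,12,13,14,15}: 00011110111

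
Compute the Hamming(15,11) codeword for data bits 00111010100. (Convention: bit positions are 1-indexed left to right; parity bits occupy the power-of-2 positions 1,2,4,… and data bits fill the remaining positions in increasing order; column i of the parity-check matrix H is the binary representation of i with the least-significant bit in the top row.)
Codeword c = d · G (mod 2), d = 00111010100:
  c[0] = d·G[:,0] = (00111010100)·(11011010101) mod 2 = 0+0+0+1+1+0+1+0+1+0+0 mod 2 = 0
  c[1] = d·G[:,1] = (00111010100)·(10110110011) mod 2 = 0+0+1+1+0+0+1+0+0+0+0 mod 2 = 1
  c[2] = d·G[:,2] = (00111010100)·(10000000000) mod 2 = 0+0+0+0+0+0+0+0+0+0+0 mod 2 = 0
  c[3] = d·G[:,3] = (00111010100)·(01110001111) mod 2 = 0+0+1+1+0+0+0+0+1+0+0 mod 2 = 1
  c[4] = d·G[:,4] = (00111010100)·(01000000000) mod 2 = 0+0+0+0+0+0+0+0+0+0+0 mod 2 = 0
  c[5] = d·G[:,5] = (00111010100)·(00100000000) mod 2 = 0+0+1+0+0+0+0+0+0+0+0 mod 2 = 1
  c[6] = d·G[:,6] = (00111010100)·(00010000000) mod 2 = 0+0+0+1+0+0+0+0+0+0+0 mod 2 = 1
  c[7] = d·G[:,7] = (00111010100)·(00001111111) mod 2 = 0+0+0+0+1+0+1+0+1+0+0 mod 2 = 1
  c[8] = d·G[:,8] = (00111010100)·(00001000000) mod 2 = 0+0+0+0+1+0+0+0+0+0+0 mod 2 = 1
  c[9] = d·G[:,9] = (00111010100)·(00000100000) mod 2 = 0+0+0+0+0+0+0+0+0+0+0 mod 2 = 0
  c[10] = d·G[:,10] = (00111010100)·(00000010000) mod 2 = 0+0+0+0+0+0+1+0+0+0+0 mod 2 = 1
  c[11] = d·G[:,11] = (00111010100)·(00000001000) mod 2 = 0+0+0+0+0+0+0+0+0+0+0 mod 2 = 0
  c[12] = d·G[:,12] = (00111010100)·(00000000100) mod 2 = 0+0+0+0+0+0+0+0+1+0+0 mod 2 = 1
  c[13] = d·G[:,13] = (00111010100)·(00000000010) mod 2 = 0+0+0+0+0+0+0+0+0+0+0 mod 2 = 0
  c[14] = d·G[:,14] = (00111010100)·(00000000001) mod 2 = 0+0+0+0+0+0+0+0+0+0+0 mod 2 = 0
Codeword = 010101111010100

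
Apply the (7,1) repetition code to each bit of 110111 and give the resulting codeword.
Repeat each bit 7× and concatenate:
1→1111111  1→1111111  0→0000000  1→1111111  1→1111111  1→1111111
Codeword = 111111111111110000000111111111111111111111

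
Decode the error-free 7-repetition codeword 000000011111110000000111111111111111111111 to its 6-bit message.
Split into 7-bit blocks: 0000000 1111111 0000000 1111111 1111111 1111111
Data = 010111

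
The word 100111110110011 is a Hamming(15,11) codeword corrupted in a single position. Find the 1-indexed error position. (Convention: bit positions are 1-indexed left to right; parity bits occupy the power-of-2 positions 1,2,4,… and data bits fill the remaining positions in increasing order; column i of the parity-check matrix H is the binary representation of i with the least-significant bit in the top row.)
Syndrome s = H · r^T (mod 2), r = 100111110110011:
  s[0] = (101010101010101)·(100111110110011) mod 2 = 1+0+0+0+1+0+1+0+0+0+1+0+0+0+1 mod 2 = 1
  s[1] = (011001100110011)·(100111110110011) mod 2 = 0+0+0+0+0+1+1+0+0+1+1+0+0+1+1 mod 2 = 0
  s[2] = (000111100001111)·(100111110110011) mod 2 = 0+0+0+1+1+1+1+0+0+0+0+0+0+1+1 mod 2 = 0
  s[3] = (000000011111111)·(100111110110011) mod 2 = 0+0+0+0+0+0+0+1+0+1+1+0+0+1+1 mod 2 = 1
Syndrome = 1001
Column i of H is the binary representation of i, so the syndrome is the binary index of the flipped bit.
Read s = 1001 with s[0] as LSB: 1·2^0 + 0·2^1 + 0·2^2 + 1·2^3 = 9.
Error is at bit position 9.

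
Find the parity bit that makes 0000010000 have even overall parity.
Sum of data bits: 0+0+0+0+0+1+0+0+0+0 = 1.
1 mod 2 = 1, so parity bit = 1.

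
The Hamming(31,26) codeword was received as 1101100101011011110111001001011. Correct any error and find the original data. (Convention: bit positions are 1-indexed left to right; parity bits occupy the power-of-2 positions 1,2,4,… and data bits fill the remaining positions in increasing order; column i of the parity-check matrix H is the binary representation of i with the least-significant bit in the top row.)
Syndrome s = H · r^T (mod 2), r = 1101100101011011110111001001011:
  s[0] = (1010101010101010101010101010101)·(1101100101011011110111001001011) mod 2 = 1+0+0+0+1+0+0+0+0+0+0+0+1+0+1+0+1+0+0+0+1+0+0+0+1+0+0+0+0+0+1 mod 2 = 0
  s[1] = (0110011001100110011001100110011)·(1101100101011011110111001001011) mod 2 = 0+1+0+0+0+0+0+0+0+1+0+0+0+0+1+0+0+1+0+0+0+1+0+0+0+0+0+0+0+1+1 mod 2 = 1
  s[2] = (0001111000011110000111100001111)·(1101100101011011110111001001011) mod 2 = 0+0+0+1+1+0+0+0+0+0+0+1+1+0+1+0+0+0+0+1+1+1+0+0+0+0+0+1+0+1+1 mod 2 = 1
  s[3] = (0000000111111110000000011111111)·(1101100101011011110111001001011) mod 2 = 0+0+0+0+0+0+0+1+0+1+0+1+1+0+1+0+0+0+0+0+0+0+0+0+1+0+0+1+0+1+1 mod 2 = 1
  s[4] = (0000000000000001111111111111111)·(1101100101011011110111001001011) mod 2 = 0+0+0+0+0+0+0+0+0+0+0+0+0+0+0+1+1+1+0+1+1+1+0+0+1+0+0+1+0+1+1 mod 2 = 0
Syndrome = 01110
Column 14 of H equals this syndrome → error at bit 14 (1-indexed).
Flip bit 14: 1101100101011011110111001001011 → 1101100101011111110111001001011
Extract data bits at positions {3,5,6,7,9,10,11,12,13,14,15,17,18,19,20,21,22,23,24,25,26,27,28,29,30,31}: 01000101111110111001001011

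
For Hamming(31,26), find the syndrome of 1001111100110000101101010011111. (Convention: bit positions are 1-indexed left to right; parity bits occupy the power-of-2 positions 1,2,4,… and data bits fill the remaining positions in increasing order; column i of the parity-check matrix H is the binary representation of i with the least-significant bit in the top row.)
Syndrome s = H · r^T (mod 2), r = 1001111100110000101101010011111:
  s[0] = (1010101010101010101010101010101)·(1001111100110000101101010011111) mod 2 = 1+0+0+0+1+0+1+0+0+0+1+0+0+0+0+0+1+0+1+0+0+0+0+0+0+0+1+0+1+0+1 mod 2 = 1
  s[1] = (0110011001100110011001100110011)·(1001111100110000101101010011111) mod 2 = 0+0+0+0+0+1+1+0+0+0+1+0+0+0+0+0+0+0+1+0+0+1+0+0+0+0+1+0+0+1+1 mod 2 = 0
  s[2] = (0001111000011110000111100001111)·(1001111100110000101101010011111) mod 2 = 0+0+0+1+1+1+1+0+0+0+0+1+0+0+0+0+0+0+0+1+0+1+0+0+0+0+0+1+1+1+1 mod 2 = 1
  s[3] = (0000000111111110000000011111111)·(1001111100110000101101010011111) mod 2 = 0+0+0+0+0+0+0+1+0+0+1+1+0+0+0+0+0+0+0+0+0+0+0+1+0+0+1+1+1+1+1 mod 2 = 1
  s[4] = (0000000000000001111111111111111)·(1001111100110000101101010011111) mod 2 = 0+0+0+0+0+0+0+0+0+0+0+0+0+0+0+0+1+0+1+1+0+1+0+1+0+0+1+1+1+1+1 mod 2 = 0
Syndrome = 10110
Non-zero syndrome: error at position 13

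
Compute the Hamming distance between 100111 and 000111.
XOR = 100000, count of 1s = 1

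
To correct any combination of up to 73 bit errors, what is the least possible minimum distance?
Correcting t errors requires d_min ≥ 2t + 1 = 2·73 + 1 = 147.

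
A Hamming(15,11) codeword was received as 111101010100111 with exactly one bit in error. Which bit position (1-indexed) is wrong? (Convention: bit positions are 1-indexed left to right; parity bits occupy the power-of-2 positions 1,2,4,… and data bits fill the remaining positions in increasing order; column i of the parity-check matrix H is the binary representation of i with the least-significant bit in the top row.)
Syndrome s = H · r^T (mod 2), r = 111101010100111:
  s[0] = (101010101010101)·(111101010100111) mod 2 = 1+0+1+0+0+0+0+0+0+0+0+0+1+0+1 mod 2 = 0
  s[1] = (011001100110011)·(111101010100111) mod 2 = 0+1+1+0+0+1+0+0+0+1+0+0+0+1+1 mod 2 = 0
  s[2] = (000111100001111)·(111101010100111) mod 2 = 0+0+0+1+0+1+0+0+0+0+0+0+1+1+1 mod 2 = 1
  s[3] = (000000011111111)·(111101010100111) mod 2 = 0+0+0+0+0+0+0+1+0+1+0+0+1+1+1 mod 2 = 1
Syndrome = 0011
Column i of H is the binary representation of i, so the syndrome is the binary index of the flipped bit.
Read s = 0011 with s[0] as LSB: 0·2^0 + 0·2^1 + 1·2^2 + 1·2^3 = 12.
Error is at bit position 12.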